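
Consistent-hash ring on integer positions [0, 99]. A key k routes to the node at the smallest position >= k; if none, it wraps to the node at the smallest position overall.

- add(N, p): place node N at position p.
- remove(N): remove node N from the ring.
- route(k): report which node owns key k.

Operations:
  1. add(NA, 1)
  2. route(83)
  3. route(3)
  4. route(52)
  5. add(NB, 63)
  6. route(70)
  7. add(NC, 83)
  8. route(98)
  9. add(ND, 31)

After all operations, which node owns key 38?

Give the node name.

Answer: NB

Derivation:
Op 1: add NA@1 -> ring=[1:NA]
Op 2: route key 83: none >= 83, wrap to smallest pos 1 -> NA
Op 3: route key 3: none >= 3, wrap to smallest pos 1 -> NA
Op 4: route key 52: none >= 52, wrap to smallest pos 1 -> NA
Op 5: add NB@63 -> ring=[1:NA,63:NB]
Op 6: route key 70: none >= 70, wrap to smallest pos 1 -> NA
Op 7: add NC@83 -> ring=[1:NA,63:NB,83:NC]
Op 8: route key 98: none >= 98, wrap to smallest pos 1 -> NA
Op 9: add ND@31 -> ring=[1:NA,31:ND,63:NB,83:NC]
Final route key 38: smallest pos >= 38 is 63 -> NB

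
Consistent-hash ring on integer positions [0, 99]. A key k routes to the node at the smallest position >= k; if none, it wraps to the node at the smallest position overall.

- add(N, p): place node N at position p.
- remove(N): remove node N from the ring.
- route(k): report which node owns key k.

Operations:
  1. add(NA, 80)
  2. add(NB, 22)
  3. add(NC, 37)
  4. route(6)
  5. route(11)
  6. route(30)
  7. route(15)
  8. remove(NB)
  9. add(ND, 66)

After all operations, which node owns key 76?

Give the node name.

Answer: NA

Derivation:
Op 1: add NA@80 -> ring=[80:NA]
Op 2: add NB@22 -> ring=[22:NB,80:NA]
Op 3: add NC@37 -> ring=[22:NB,37:NC,80:NA]
Op 4: route key 6: smallest pos >= 6 is 22 -> NB
Op 5: route key 11: smallest pos >= 11 is 22 -> NB
Op 6: route key 30: smallest pos >= 30 is 37 -> NC
Op 7: route key 15: smallest pos >= 15 is 22 -> NB
Op 8: remove NB -> ring=[37:NC,80:NA]
Op 9: add ND@66 -> ring=[37:NC,66:ND,80:NA]
Final route key 76: smallest pos >= 76 is 80 -> NA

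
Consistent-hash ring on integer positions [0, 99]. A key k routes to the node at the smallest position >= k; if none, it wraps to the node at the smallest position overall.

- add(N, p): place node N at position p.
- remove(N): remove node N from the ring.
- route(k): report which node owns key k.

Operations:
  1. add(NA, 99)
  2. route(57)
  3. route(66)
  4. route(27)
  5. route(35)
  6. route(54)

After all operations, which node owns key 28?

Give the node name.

Op 1: add NA@99 -> ring=[99:NA]
Op 2: route key 57: smallest pos >= 57 is 99 -> NA
Op 3: route key 66: smallest pos >= 66 is 99 -> NA
Op 4: route key 27: smallest pos >= 27 is 99 -> NA
Op 5: route key 35: smallest pos >= 35 is 99 -> NA
Op 6: route key 54: smallest pos >= 54 is 99 -> NA
Final route key 28: smallest pos >= 28 is 99 -> NA

Answer: NA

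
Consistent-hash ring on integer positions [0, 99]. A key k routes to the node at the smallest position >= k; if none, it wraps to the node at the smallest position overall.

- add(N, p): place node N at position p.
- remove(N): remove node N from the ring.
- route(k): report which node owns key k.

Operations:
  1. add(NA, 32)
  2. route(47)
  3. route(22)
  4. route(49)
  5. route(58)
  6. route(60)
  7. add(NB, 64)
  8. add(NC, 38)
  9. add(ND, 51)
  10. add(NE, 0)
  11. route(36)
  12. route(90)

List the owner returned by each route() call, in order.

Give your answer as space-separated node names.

Answer: NA NA NA NA NA NC NE

Derivation:
Op 1: add NA@32 -> ring=[32:NA]
Op 2: route key 47: none >= 47, wrap to smallest pos 32 -> NA
Op 3: route key 22: smallest pos >= 22 is 32 -> NA
Op 4: route key 49: none >= 49, wrap to smallest pos 32 -> NA
Op 5: route key 58: none >= 58, wrap to smallest pos 32 -> NA
Op 6: route key 60: none >= 60, wrap to smallest pos 32 -> NA
Op 7: add NB@64 -> ring=[32:NA,64:NB]
Op 8: add NC@38 -> ring=[32:NA,38:NC,64:NB]
Op 9: add ND@51 -> ring=[32:NA,38:NC,51:ND,64:NB]
Op 10: add NE@0 -> ring=[0:NE,32:NA,38:NC,51:ND,64:NB]
Op 11: route key 36: smallest pos >= 36 is 38 -> NC
Op 12: route key 90: none >= 90, wrap to smallest pos 0 -> NE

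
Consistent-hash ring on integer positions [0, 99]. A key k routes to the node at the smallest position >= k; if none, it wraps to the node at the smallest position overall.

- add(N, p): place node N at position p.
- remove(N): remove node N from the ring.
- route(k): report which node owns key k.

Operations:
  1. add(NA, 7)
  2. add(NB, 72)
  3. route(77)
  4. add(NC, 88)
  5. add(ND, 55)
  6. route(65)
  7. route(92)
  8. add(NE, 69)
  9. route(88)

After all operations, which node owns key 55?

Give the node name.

Answer: ND

Derivation:
Op 1: add NA@7 -> ring=[7:NA]
Op 2: add NB@72 -> ring=[7:NA,72:NB]
Op 3: route key 77: none >= 77, wrap to smallest pos 7 -> NA
Op 4: add NC@88 -> ring=[7:NA,72:NB,88:NC]
Op 5: add ND@55 -> ring=[7:NA,55:ND,72:NB,88:NC]
Op 6: route key 65: smallest pos >= 65 is 72 -> NB
Op 7: route key 92: none >= 92, wrap to smallest pos 7 -> NA
Op 8: add NE@69 -> ring=[7:NA,55:ND,69:NE,72:NB,88:NC]
Op 9: route key 88: smallest pos >= 88 is 88 -> NC
Final route key 55: smallest pos >= 55 is 55 -> ND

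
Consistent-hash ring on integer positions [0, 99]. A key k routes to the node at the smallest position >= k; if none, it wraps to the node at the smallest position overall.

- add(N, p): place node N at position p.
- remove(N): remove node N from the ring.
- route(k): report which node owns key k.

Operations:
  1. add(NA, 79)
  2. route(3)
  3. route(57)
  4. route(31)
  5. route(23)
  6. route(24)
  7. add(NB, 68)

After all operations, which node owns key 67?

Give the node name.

Answer: NB

Derivation:
Op 1: add NA@79 -> ring=[79:NA]
Op 2: route key 3: smallest pos >= 3 is 79 -> NA
Op 3: route key 57: smallest pos >= 57 is 79 -> NA
Op 4: route key 31: smallest pos >= 31 is 79 -> NA
Op 5: route key 23: smallest pos >= 23 is 79 -> NA
Op 6: route key 24: smallest pos >= 24 is 79 -> NA
Op 7: add NB@68 -> ring=[68:NB,79:NA]
Final route key 67: smallest pos >= 67 is 68 -> NB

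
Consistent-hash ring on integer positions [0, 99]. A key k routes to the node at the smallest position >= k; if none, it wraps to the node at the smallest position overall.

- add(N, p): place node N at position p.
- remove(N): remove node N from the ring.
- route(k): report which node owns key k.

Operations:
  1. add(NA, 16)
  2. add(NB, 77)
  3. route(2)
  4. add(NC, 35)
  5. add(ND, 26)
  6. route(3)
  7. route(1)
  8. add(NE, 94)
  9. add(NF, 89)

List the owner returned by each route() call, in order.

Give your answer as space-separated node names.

Answer: NA NA NA

Derivation:
Op 1: add NA@16 -> ring=[16:NA]
Op 2: add NB@77 -> ring=[16:NA,77:NB]
Op 3: route key 2: smallest pos >= 2 is 16 -> NA
Op 4: add NC@35 -> ring=[16:NA,35:NC,77:NB]
Op 5: add ND@26 -> ring=[16:NA,26:ND,35:NC,77:NB]
Op 6: route key 3: smallest pos >= 3 is 16 -> NA
Op 7: route key 1: smallest pos >= 1 is 16 -> NA
Op 8: add NE@94 -> ring=[16:NA,26:ND,35:NC,77:NB,94:NE]
Op 9: add NF@89 -> ring=[16:NA,26:ND,35:NC,77:NB,89:NF,94:NE]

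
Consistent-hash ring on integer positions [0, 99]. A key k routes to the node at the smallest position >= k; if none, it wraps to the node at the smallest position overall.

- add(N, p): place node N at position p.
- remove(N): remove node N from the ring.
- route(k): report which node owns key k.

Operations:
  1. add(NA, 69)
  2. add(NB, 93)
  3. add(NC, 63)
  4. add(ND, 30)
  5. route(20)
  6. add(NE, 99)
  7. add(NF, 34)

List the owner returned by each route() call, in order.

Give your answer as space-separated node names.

Answer: ND

Derivation:
Op 1: add NA@69 -> ring=[69:NA]
Op 2: add NB@93 -> ring=[69:NA,93:NB]
Op 3: add NC@63 -> ring=[63:NC,69:NA,93:NB]
Op 4: add ND@30 -> ring=[30:ND,63:NC,69:NA,93:NB]
Op 5: route key 20: smallest pos >= 20 is 30 -> ND
Op 6: add NE@99 -> ring=[30:ND,63:NC,69:NA,93:NB,99:NE]
Op 7: add NF@34 -> ring=[30:ND,34:NF,63:NC,69:NA,93:NB,99:NE]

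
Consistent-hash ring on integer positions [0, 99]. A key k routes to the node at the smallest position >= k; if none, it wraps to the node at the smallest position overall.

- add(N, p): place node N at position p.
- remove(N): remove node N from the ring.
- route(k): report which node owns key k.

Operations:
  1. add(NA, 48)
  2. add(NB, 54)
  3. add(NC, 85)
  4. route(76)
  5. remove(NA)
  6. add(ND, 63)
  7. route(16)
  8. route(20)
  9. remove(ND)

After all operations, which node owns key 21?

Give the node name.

Op 1: add NA@48 -> ring=[48:NA]
Op 2: add NB@54 -> ring=[48:NA,54:NB]
Op 3: add NC@85 -> ring=[48:NA,54:NB,85:NC]
Op 4: route key 76: smallest pos >= 76 is 85 -> NC
Op 5: remove NA -> ring=[54:NB,85:NC]
Op 6: add ND@63 -> ring=[54:NB,63:ND,85:NC]
Op 7: route key 16: smallest pos >= 16 is 54 -> NB
Op 8: route key 20: smallest pos >= 20 is 54 -> NB
Op 9: remove ND -> ring=[54:NB,85:NC]
Final route key 21: smallest pos >= 21 is 54 -> NB

Answer: NB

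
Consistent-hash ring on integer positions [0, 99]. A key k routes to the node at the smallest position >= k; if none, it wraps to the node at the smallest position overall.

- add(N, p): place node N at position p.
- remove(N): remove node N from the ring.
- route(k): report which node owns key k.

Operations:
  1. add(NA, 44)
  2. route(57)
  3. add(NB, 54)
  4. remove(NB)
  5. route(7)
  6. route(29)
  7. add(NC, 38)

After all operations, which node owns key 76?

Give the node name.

Answer: NC

Derivation:
Op 1: add NA@44 -> ring=[44:NA]
Op 2: route key 57: none >= 57, wrap to smallest pos 44 -> NA
Op 3: add NB@54 -> ring=[44:NA,54:NB]
Op 4: remove NB -> ring=[44:NA]
Op 5: route key 7: smallest pos >= 7 is 44 -> NA
Op 6: route key 29: smallest pos >= 29 is 44 -> NA
Op 7: add NC@38 -> ring=[38:NC,44:NA]
Final route key 76: none >= 76, wrap to smallest pos 38 -> NC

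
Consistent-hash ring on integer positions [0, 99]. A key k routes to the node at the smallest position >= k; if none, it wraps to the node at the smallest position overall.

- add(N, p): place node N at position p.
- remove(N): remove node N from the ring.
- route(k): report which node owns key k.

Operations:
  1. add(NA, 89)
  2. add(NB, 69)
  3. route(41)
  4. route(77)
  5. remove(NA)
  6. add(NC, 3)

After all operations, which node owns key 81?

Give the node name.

Answer: NC

Derivation:
Op 1: add NA@89 -> ring=[89:NA]
Op 2: add NB@69 -> ring=[69:NB,89:NA]
Op 3: route key 41: smallest pos >= 41 is 69 -> NB
Op 4: route key 77: smallest pos >= 77 is 89 -> NA
Op 5: remove NA -> ring=[69:NB]
Op 6: add NC@3 -> ring=[3:NC,69:NB]
Final route key 81: none >= 81, wrap to smallest pos 3 -> NC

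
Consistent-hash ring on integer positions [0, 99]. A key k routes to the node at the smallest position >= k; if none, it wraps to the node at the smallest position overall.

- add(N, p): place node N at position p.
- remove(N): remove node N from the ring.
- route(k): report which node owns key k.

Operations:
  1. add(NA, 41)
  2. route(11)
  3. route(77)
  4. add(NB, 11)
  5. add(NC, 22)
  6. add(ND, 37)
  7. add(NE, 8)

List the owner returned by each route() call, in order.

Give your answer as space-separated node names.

Op 1: add NA@41 -> ring=[41:NA]
Op 2: route key 11: smallest pos >= 11 is 41 -> NA
Op 3: route key 77: none >= 77, wrap to smallest pos 41 -> NA
Op 4: add NB@11 -> ring=[11:NB,41:NA]
Op 5: add NC@22 -> ring=[11:NB,22:NC,41:NA]
Op 6: add ND@37 -> ring=[11:NB,22:NC,37:ND,41:NA]
Op 7: add NE@8 -> ring=[8:NE,11:NB,22:NC,37:ND,41:NA]

Answer: NA NA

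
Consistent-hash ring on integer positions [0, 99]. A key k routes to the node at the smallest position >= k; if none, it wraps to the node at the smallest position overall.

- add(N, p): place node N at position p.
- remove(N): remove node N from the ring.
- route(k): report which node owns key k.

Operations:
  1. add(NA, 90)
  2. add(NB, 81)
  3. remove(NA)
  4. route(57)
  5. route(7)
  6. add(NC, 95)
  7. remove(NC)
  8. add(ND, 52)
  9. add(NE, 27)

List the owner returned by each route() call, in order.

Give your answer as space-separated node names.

Op 1: add NA@90 -> ring=[90:NA]
Op 2: add NB@81 -> ring=[81:NB,90:NA]
Op 3: remove NA -> ring=[81:NB]
Op 4: route key 57: smallest pos >= 57 is 81 -> NB
Op 5: route key 7: smallest pos >= 7 is 81 -> NB
Op 6: add NC@95 -> ring=[81:NB,95:NC]
Op 7: remove NC -> ring=[81:NB]
Op 8: add ND@52 -> ring=[52:ND,81:NB]
Op 9: add NE@27 -> ring=[27:NE,52:ND,81:NB]

Answer: NB NB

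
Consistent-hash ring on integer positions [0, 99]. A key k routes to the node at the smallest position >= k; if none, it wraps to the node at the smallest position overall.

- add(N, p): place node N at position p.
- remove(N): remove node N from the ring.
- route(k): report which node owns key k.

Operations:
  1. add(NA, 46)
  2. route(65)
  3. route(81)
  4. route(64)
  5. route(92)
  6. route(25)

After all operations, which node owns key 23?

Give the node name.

Op 1: add NA@46 -> ring=[46:NA]
Op 2: route key 65: none >= 65, wrap to smallest pos 46 -> NA
Op 3: route key 81: none >= 81, wrap to smallest pos 46 -> NA
Op 4: route key 64: none >= 64, wrap to smallest pos 46 -> NA
Op 5: route key 92: none >= 92, wrap to smallest pos 46 -> NA
Op 6: route key 25: smallest pos >= 25 is 46 -> NA
Final route key 23: smallest pos >= 23 is 46 -> NA

Answer: NA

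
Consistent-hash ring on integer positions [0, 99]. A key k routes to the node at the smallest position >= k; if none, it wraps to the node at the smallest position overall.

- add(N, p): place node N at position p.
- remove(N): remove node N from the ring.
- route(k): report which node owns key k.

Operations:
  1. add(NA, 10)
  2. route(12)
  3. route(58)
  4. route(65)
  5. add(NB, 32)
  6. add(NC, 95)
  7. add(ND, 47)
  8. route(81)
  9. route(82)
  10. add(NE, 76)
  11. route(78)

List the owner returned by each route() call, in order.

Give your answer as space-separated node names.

Answer: NA NA NA NC NC NC

Derivation:
Op 1: add NA@10 -> ring=[10:NA]
Op 2: route key 12: none >= 12, wrap to smallest pos 10 -> NA
Op 3: route key 58: none >= 58, wrap to smallest pos 10 -> NA
Op 4: route key 65: none >= 65, wrap to smallest pos 10 -> NA
Op 5: add NB@32 -> ring=[10:NA,32:NB]
Op 6: add NC@95 -> ring=[10:NA,32:NB,95:NC]
Op 7: add ND@47 -> ring=[10:NA,32:NB,47:ND,95:NC]
Op 8: route key 81: smallest pos >= 81 is 95 -> NC
Op 9: route key 82: smallest pos >= 82 is 95 -> NC
Op 10: add NE@76 -> ring=[10:NA,32:NB,47:ND,76:NE,95:NC]
Op 11: route key 78: smallest pos >= 78 is 95 -> NC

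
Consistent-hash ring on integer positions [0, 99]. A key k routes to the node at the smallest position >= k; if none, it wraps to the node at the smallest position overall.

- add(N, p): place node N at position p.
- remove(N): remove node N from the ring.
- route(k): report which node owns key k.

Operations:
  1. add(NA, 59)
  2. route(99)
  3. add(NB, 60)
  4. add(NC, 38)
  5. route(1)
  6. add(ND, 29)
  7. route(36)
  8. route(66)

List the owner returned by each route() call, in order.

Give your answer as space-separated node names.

Answer: NA NC NC ND

Derivation:
Op 1: add NA@59 -> ring=[59:NA]
Op 2: route key 99: none >= 99, wrap to smallest pos 59 -> NA
Op 3: add NB@60 -> ring=[59:NA,60:NB]
Op 4: add NC@38 -> ring=[38:NC,59:NA,60:NB]
Op 5: route key 1: smallest pos >= 1 is 38 -> NC
Op 6: add ND@29 -> ring=[29:ND,38:NC,59:NA,60:NB]
Op 7: route key 36: smallest pos >= 36 is 38 -> NC
Op 8: route key 66: none >= 66, wrap to smallest pos 29 -> ND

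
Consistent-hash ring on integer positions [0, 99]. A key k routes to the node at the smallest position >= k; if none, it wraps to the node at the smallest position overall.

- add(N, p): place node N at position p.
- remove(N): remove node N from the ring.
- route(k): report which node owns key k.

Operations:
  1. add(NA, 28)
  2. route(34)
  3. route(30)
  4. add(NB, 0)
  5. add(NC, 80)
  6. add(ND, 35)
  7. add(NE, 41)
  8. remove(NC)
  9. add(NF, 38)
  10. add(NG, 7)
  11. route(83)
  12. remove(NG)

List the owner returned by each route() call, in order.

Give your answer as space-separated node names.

Op 1: add NA@28 -> ring=[28:NA]
Op 2: route key 34: none >= 34, wrap to smallest pos 28 -> NA
Op 3: route key 30: none >= 30, wrap to smallest pos 28 -> NA
Op 4: add NB@0 -> ring=[0:NB,28:NA]
Op 5: add NC@80 -> ring=[0:NB,28:NA,80:NC]
Op 6: add ND@35 -> ring=[0:NB,28:NA,35:ND,80:NC]
Op 7: add NE@41 -> ring=[0:NB,28:NA,35:ND,41:NE,80:NC]
Op 8: remove NC -> ring=[0:NB,28:NA,35:ND,41:NE]
Op 9: add NF@38 -> ring=[0:NB,28:NA,35:ND,38:NF,41:NE]
Op 10: add NG@7 -> ring=[0:NB,7:NG,28:NA,35:ND,38:NF,41:NE]
Op 11: route key 83: none >= 83, wrap to smallest pos 0 -> NB
Op 12: remove NG -> ring=[0:NB,28:NA,35:ND,38:NF,41:NE]

Answer: NA NA NB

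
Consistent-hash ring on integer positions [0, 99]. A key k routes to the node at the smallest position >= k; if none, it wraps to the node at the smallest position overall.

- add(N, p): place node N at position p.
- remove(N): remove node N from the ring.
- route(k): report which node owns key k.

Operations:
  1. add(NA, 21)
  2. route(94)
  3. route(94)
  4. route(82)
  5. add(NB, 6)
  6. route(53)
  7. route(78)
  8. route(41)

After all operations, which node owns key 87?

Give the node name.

Op 1: add NA@21 -> ring=[21:NA]
Op 2: route key 94: none >= 94, wrap to smallest pos 21 -> NA
Op 3: route key 94: none >= 94, wrap to smallest pos 21 -> NA
Op 4: route key 82: none >= 82, wrap to smallest pos 21 -> NA
Op 5: add NB@6 -> ring=[6:NB,21:NA]
Op 6: route key 53: none >= 53, wrap to smallest pos 6 -> NB
Op 7: route key 78: none >= 78, wrap to smallest pos 6 -> NB
Op 8: route key 41: none >= 41, wrap to smallest pos 6 -> NB
Final route key 87: none >= 87, wrap to smallest pos 6 -> NB

Answer: NB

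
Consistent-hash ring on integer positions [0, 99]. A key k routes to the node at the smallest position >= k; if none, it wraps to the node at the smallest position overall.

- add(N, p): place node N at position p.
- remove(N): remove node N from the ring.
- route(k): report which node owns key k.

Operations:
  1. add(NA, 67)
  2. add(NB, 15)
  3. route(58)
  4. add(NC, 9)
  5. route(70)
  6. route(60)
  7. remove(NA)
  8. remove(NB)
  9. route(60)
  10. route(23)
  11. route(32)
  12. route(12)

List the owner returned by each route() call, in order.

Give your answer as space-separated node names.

Op 1: add NA@67 -> ring=[67:NA]
Op 2: add NB@15 -> ring=[15:NB,67:NA]
Op 3: route key 58: smallest pos >= 58 is 67 -> NA
Op 4: add NC@9 -> ring=[9:NC,15:NB,67:NA]
Op 5: route key 70: none >= 70, wrap to smallest pos 9 -> NC
Op 6: route key 60: smallest pos >= 60 is 67 -> NA
Op 7: remove NA -> ring=[9:NC,15:NB]
Op 8: remove NB -> ring=[9:NC]
Op 9: route key 60: none >= 60, wrap to smallest pos 9 -> NC
Op 10: route key 23: none >= 23, wrap to smallest pos 9 -> NC
Op 11: route key 32: none >= 32, wrap to smallest pos 9 -> NC
Op 12: route key 12: none >= 12, wrap to smallest pos 9 -> NC

Answer: NA NC NA NC NC NC NC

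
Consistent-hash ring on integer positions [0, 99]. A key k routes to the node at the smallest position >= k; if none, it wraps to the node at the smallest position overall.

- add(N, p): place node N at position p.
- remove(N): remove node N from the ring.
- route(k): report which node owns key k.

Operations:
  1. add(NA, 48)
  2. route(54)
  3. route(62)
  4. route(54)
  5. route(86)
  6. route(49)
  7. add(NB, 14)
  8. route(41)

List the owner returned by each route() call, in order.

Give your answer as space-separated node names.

Answer: NA NA NA NA NA NA

Derivation:
Op 1: add NA@48 -> ring=[48:NA]
Op 2: route key 54: none >= 54, wrap to smallest pos 48 -> NA
Op 3: route key 62: none >= 62, wrap to smallest pos 48 -> NA
Op 4: route key 54: none >= 54, wrap to smallest pos 48 -> NA
Op 5: route key 86: none >= 86, wrap to smallest pos 48 -> NA
Op 6: route key 49: none >= 49, wrap to smallest pos 48 -> NA
Op 7: add NB@14 -> ring=[14:NB,48:NA]
Op 8: route key 41: smallest pos >= 41 is 48 -> NA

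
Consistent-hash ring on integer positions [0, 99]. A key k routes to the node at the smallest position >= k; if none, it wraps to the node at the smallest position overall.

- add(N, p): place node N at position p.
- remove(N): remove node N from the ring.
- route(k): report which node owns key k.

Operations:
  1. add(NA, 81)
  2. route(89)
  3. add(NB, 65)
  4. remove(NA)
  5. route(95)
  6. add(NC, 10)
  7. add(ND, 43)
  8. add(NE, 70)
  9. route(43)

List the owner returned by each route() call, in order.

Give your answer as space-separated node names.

Answer: NA NB ND

Derivation:
Op 1: add NA@81 -> ring=[81:NA]
Op 2: route key 89: none >= 89, wrap to smallest pos 81 -> NA
Op 3: add NB@65 -> ring=[65:NB,81:NA]
Op 4: remove NA -> ring=[65:NB]
Op 5: route key 95: none >= 95, wrap to smallest pos 65 -> NB
Op 6: add NC@10 -> ring=[10:NC,65:NB]
Op 7: add ND@43 -> ring=[10:NC,43:ND,65:NB]
Op 8: add NE@70 -> ring=[10:NC,43:ND,65:NB,70:NE]
Op 9: route key 43: smallest pos >= 43 is 43 -> ND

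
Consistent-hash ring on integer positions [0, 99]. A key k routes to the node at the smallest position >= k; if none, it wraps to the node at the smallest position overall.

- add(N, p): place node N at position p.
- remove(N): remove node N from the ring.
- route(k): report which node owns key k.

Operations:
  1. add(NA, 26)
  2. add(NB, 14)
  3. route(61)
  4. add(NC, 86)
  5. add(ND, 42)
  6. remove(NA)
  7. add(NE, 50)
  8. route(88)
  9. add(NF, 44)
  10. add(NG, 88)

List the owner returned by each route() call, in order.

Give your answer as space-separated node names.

Op 1: add NA@26 -> ring=[26:NA]
Op 2: add NB@14 -> ring=[14:NB,26:NA]
Op 3: route key 61: none >= 61, wrap to smallest pos 14 -> NB
Op 4: add NC@86 -> ring=[14:NB,26:NA,86:NC]
Op 5: add ND@42 -> ring=[14:NB,26:NA,42:ND,86:NC]
Op 6: remove NA -> ring=[14:NB,42:ND,86:NC]
Op 7: add NE@50 -> ring=[14:NB,42:ND,50:NE,86:NC]
Op 8: route key 88: none >= 88, wrap to smallest pos 14 -> NB
Op 9: add NF@44 -> ring=[14:NB,42:ND,44:NF,50:NE,86:NC]
Op 10: add NG@88 -> ring=[14:NB,42:ND,44:NF,50:NE,86:NC,88:NG]

Answer: NB NB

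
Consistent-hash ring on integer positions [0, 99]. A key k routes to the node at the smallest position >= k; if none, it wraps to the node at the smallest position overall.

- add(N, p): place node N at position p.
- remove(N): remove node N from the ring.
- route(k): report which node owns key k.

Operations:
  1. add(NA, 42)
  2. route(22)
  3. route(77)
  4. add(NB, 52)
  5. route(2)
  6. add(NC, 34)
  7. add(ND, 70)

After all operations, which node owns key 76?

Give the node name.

Op 1: add NA@42 -> ring=[42:NA]
Op 2: route key 22: smallest pos >= 22 is 42 -> NA
Op 3: route key 77: none >= 77, wrap to smallest pos 42 -> NA
Op 4: add NB@52 -> ring=[42:NA,52:NB]
Op 5: route key 2: smallest pos >= 2 is 42 -> NA
Op 6: add NC@34 -> ring=[34:NC,42:NA,52:NB]
Op 7: add ND@70 -> ring=[34:NC,42:NA,52:NB,70:ND]
Final route key 76: none >= 76, wrap to smallest pos 34 -> NC

Answer: NC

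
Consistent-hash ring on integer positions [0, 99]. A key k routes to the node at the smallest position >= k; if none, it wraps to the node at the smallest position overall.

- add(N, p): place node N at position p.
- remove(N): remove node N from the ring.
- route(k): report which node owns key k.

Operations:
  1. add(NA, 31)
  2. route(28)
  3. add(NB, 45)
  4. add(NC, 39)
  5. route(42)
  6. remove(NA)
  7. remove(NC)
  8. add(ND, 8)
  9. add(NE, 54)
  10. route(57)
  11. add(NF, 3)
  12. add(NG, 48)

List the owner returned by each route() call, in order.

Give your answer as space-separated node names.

Op 1: add NA@31 -> ring=[31:NA]
Op 2: route key 28: smallest pos >= 28 is 31 -> NA
Op 3: add NB@45 -> ring=[31:NA,45:NB]
Op 4: add NC@39 -> ring=[31:NA,39:NC,45:NB]
Op 5: route key 42: smallest pos >= 42 is 45 -> NB
Op 6: remove NA -> ring=[39:NC,45:NB]
Op 7: remove NC -> ring=[45:NB]
Op 8: add ND@8 -> ring=[8:ND,45:NB]
Op 9: add NE@54 -> ring=[8:ND,45:NB,54:NE]
Op 10: route key 57: none >= 57, wrap to smallest pos 8 -> ND
Op 11: add NF@3 -> ring=[3:NF,8:ND,45:NB,54:NE]
Op 12: add NG@48 -> ring=[3:NF,8:ND,45:NB,48:NG,54:NE]

Answer: NA NB ND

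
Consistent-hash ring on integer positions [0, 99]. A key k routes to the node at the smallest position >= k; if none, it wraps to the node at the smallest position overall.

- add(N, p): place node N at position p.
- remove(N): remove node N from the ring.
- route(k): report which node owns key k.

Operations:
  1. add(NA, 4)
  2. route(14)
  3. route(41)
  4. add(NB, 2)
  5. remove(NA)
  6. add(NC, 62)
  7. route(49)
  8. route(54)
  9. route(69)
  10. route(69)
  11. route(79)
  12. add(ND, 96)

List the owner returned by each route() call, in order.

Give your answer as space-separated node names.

Op 1: add NA@4 -> ring=[4:NA]
Op 2: route key 14: none >= 14, wrap to smallest pos 4 -> NA
Op 3: route key 41: none >= 41, wrap to smallest pos 4 -> NA
Op 4: add NB@2 -> ring=[2:NB,4:NA]
Op 5: remove NA -> ring=[2:NB]
Op 6: add NC@62 -> ring=[2:NB,62:NC]
Op 7: route key 49: smallest pos >= 49 is 62 -> NC
Op 8: route key 54: smallest pos >= 54 is 62 -> NC
Op 9: route key 69: none >= 69, wrap to smallest pos 2 -> NB
Op 10: route key 69: none >= 69, wrap to smallest pos 2 -> NB
Op 11: route key 79: none >= 79, wrap to smallest pos 2 -> NB
Op 12: add ND@96 -> ring=[2:NB,62:NC,96:ND]

Answer: NA NA NC NC NB NB NB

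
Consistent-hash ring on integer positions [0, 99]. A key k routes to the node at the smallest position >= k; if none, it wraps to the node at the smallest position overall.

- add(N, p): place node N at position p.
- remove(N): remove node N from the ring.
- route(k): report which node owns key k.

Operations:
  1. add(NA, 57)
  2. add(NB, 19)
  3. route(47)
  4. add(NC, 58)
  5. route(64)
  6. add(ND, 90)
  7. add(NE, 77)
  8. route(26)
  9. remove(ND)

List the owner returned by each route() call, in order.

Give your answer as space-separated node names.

Answer: NA NB NA

Derivation:
Op 1: add NA@57 -> ring=[57:NA]
Op 2: add NB@19 -> ring=[19:NB,57:NA]
Op 3: route key 47: smallest pos >= 47 is 57 -> NA
Op 4: add NC@58 -> ring=[19:NB,57:NA,58:NC]
Op 5: route key 64: none >= 64, wrap to smallest pos 19 -> NB
Op 6: add ND@90 -> ring=[19:NB,57:NA,58:NC,90:ND]
Op 7: add NE@77 -> ring=[19:NB,57:NA,58:NC,77:NE,90:ND]
Op 8: route key 26: smallest pos >= 26 is 57 -> NA
Op 9: remove ND -> ring=[19:NB,57:NA,58:NC,77:NE]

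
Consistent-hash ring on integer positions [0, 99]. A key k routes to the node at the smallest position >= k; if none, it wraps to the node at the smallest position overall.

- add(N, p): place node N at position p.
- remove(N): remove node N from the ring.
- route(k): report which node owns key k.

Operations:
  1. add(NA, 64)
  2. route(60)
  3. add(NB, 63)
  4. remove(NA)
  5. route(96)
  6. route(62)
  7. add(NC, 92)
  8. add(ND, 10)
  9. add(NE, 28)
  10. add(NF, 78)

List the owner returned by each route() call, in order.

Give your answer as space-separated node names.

Answer: NA NB NB

Derivation:
Op 1: add NA@64 -> ring=[64:NA]
Op 2: route key 60: smallest pos >= 60 is 64 -> NA
Op 3: add NB@63 -> ring=[63:NB,64:NA]
Op 4: remove NA -> ring=[63:NB]
Op 5: route key 96: none >= 96, wrap to smallest pos 63 -> NB
Op 6: route key 62: smallest pos >= 62 is 63 -> NB
Op 7: add NC@92 -> ring=[63:NB,92:NC]
Op 8: add ND@10 -> ring=[10:ND,63:NB,92:NC]
Op 9: add NE@28 -> ring=[10:ND,28:NE,63:NB,92:NC]
Op 10: add NF@78 -> ring=[10:ND,28:NE,63:NB,78:NF,92:NC]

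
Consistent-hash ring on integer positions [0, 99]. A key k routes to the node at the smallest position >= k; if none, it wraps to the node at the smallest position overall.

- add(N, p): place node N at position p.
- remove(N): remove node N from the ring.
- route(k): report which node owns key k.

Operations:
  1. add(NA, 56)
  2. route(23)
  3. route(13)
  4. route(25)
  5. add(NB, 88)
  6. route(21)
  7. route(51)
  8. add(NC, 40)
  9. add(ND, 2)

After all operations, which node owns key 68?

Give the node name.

Op 1: add NA@56 -> ring=[56:NA]
Op 2: route key 23: smallest pos >= 23 is 56 -> NA
Op 3: route key 13: smallest pos >= 13 is 56 -> NA
Op 4: route key 25: smallest pos >= 25 is 56 -> NA
Op 5: add NB@88 -> ring=[56:NA,88:NB]
Op 6: route key 21: smallest pos >= 21 is 56 -> NA
Op 7: route key 51: smallest pos >= 51 is 56 -> NA
Op 8: add NC@40 -> ring=[40:NC,56:NA,88:NB]
Op 9: add ND@2 -> ring=[2:ND,40:NC,56:NA,88:NB]
Final route key 68: smallest pos >= 68 is 88 -> NB

Answer: NB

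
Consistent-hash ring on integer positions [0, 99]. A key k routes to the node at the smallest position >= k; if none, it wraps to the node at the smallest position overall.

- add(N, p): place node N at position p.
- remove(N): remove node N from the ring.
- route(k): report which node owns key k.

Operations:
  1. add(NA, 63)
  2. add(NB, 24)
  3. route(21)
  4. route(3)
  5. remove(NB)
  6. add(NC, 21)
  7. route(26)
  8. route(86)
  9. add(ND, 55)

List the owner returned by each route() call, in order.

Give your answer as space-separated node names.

Op 1: add NA@63 -> ring=[63:NA]
Op 2: add NB@24 -> ring=[24:NB,63:NA]
Op 3: route key 21: smallest pos >= 21 is 24 -> NB
Op 4: route key 3: smallest pos >= 3 is 24 -> NB
Op 5: remove NB -> ring=[63:NA]
Op 6: add NC@21 -> ring=[21:NC,63:NA]
Op 7: route key 26: smallest pos >= 26 is 63 -> NA
Op 8: route key 86: none >= 86, wrap to smallest pos 21 -> NC
Op 9: add ND@55 -> ring=[21:NC,55:ND,63:NA]

Answer: NB NB NA NC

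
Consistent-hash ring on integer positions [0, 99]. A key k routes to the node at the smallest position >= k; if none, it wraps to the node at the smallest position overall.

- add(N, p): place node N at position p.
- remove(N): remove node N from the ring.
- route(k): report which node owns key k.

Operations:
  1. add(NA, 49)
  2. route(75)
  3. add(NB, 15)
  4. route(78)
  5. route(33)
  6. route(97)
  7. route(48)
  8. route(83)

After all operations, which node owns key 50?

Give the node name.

Answer: NB

Derivation:
Op 1: add NA@49 -> ring=[49:NA]
Op 2: route key 75: none >= 75, wrap to smallest pos 49 -> NA
Op 3: add NB@15 -> ring=[15:NB,49:NA]
Op 4: route key 78: none >= 78, wrap to smallest pos 15 -> NB
Op 5: route key 33: smallest pos >= 33 is 49 -> NA
Op 6: route key 97: none >= 97, wrap to smallest pos 15 -> NB
Op 7: route key 48: smallest pos >= 48 is 49 -> NA
Op 8: route key 83: none >= 83, wrap to smallest pos 15 -> NB
Final route key 50: none >= 50, wrap to smallest pos 15 -> NB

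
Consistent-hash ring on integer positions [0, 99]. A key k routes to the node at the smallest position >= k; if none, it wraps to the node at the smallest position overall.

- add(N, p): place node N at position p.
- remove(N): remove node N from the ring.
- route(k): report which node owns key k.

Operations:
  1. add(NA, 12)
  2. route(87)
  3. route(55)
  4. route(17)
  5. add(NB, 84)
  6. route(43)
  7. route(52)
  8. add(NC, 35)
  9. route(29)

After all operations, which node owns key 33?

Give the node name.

Op 1: add NA@12 -> ring=[12:NA]
Op 2: route key 87: none >= 87, wrap to smallest pos 12 -> NA
Op 3: route key 55: none >= 55, wrap to smallest pos 12 -> NA
Op 4: route key 17: none >= 17, wrap to smallest pos 12 -> NA
Op 5: add NB@84 -> ring=[12:NA,84:NB]
Op 6: route key 43: smallest pos >= 43 is 84 -> NB
Op 7: route key 52: smallest pos >= 52 is 84 -> NB
Op 8: add NC@35 -> ring=[12:NA,35:NC,84:NB]
Op 9: route key 29: smallest pos >= 29 is 35 -> NC
Final route key 33: smallest pos >= 33 is 35 -> NC

Answer: NC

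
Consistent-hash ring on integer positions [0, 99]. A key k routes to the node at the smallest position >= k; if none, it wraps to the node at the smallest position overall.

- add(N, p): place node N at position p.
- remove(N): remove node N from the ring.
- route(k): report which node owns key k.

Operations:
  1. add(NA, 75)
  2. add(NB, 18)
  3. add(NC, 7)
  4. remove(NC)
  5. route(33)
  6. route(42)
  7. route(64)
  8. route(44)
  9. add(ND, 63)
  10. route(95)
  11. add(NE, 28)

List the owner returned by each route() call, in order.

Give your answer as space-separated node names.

Op 1: add NA@75 -> ring=[75:NA]
Op 2: add NB@18 -> ring=[18:NB,75:NA]
Op 3: add NC@7 -> ring=[7:NC,18:NB,75:NA]
Op 4: remove NC -> ring=[18:NB,75:NA]
Op 5: route key 33: smallest pos >= 33 is 75 -> NA
Op 6: route key 42: smallest pos >= 42 is 75 -> NA
Op 7: route key 64: smallest pos >= 64 is 75 -> NA
Op 8: route key 44: smallest pos >= 44 is 75 -> NA
Op 9: add ND@63 -> ring=[18:NB,63:ND,75:NA]
Op 10: route key 95: none >= 95, wrap to smallest pos 18 -> NB
Op 11: add NE@28 -> ring=[18:NB,28:NE,63:ND,75:NA]

Answer: NA NA NA NA NB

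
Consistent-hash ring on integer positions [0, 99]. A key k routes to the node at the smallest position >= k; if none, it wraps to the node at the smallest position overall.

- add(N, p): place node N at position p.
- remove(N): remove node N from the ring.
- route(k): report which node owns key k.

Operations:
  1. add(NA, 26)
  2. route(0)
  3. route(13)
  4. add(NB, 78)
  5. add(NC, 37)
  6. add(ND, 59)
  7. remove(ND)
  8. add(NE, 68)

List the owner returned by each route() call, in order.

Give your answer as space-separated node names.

Op 1: add NA@26 -> ring=[26:NA]
Op 2: route key 0: smallest pos >= 0 is 26 -> NA
Op 3: route key 13: smallest pos >= 13 is 26 -> NA
Op 4: add NB@78 -> ring=[26:NA,78:NB]
Op 5: add NC@37 -> ring=[26:NA,37:NC,78:NB]
Op 6: add ND@59 -> ring=[26:NA,37:NC,59:ND,78:NB]
Op 7: remove ND -> ring=[26:NA,37:NC,78:NB]
Op 8: add NE@68 -> ring=[26:NA,37:NC,68:NE,78:NB]

Answer: NA NA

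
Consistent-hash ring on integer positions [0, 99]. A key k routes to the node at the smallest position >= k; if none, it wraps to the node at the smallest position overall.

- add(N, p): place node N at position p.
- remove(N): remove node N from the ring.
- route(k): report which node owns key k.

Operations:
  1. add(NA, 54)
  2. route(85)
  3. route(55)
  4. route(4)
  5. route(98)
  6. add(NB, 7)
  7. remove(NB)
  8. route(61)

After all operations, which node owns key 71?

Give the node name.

Answer: NA

Derivation:
Op 1: add NA@54 -> ring=[54:NA]
Op 2: route key 85: none >= 85, wrap to smallest pos 54 -> NA
Op 3: route key 55: none >= 55, wrap to smallest pos 54 -> NA
Op 4: route key 4: smallest pos >= 4 is 54 -> NA
Op 5: route key 98: none >= 98, wrap to smallest pos 54 -> NA
Op 6: add NB@7 -> ring=[7:NB,54:NA]
Op 7: remove NB -> ring=[54:NA]
Op 8: route key 61: none >= 61, wrap to smallest pos 54 -> NA
Final route key 71: none >= 71, wrap to smallest pos 54 -> NA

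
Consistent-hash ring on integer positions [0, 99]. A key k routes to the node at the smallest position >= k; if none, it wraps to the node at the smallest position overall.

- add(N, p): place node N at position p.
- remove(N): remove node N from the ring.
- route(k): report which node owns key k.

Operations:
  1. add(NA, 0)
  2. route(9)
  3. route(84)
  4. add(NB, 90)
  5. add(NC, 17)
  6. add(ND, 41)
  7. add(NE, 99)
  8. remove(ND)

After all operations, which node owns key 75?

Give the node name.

Answer: NB

Derivation:
Op 1: add NA@0 -> ring=[0:NA]
Op 2: route key 9: none >= 9, wrap to smallest pos 0 -> NA
Op 3: route key 84: none >= 84, wrap to smallest pos 0 -> NA
Op 4: add NB@90 -> ring=[0:NA,90:NB]
Op 5: add NC@17 -> ring=[0:NA,17:NC,90:NB]
Op 6: add ND@41 -> ring=[0:NA,17:NC,41:ND,90:NB]
Op 7: add NE@99 -> ring=[0:NA,17:NC,41:ND,90:NB,99:NE]
Op 8: remove ND -> ring=[0:NA,17:NC,90:NB,99:NE]
Final route key 75: smallest pos >= 75 is 90 -> NB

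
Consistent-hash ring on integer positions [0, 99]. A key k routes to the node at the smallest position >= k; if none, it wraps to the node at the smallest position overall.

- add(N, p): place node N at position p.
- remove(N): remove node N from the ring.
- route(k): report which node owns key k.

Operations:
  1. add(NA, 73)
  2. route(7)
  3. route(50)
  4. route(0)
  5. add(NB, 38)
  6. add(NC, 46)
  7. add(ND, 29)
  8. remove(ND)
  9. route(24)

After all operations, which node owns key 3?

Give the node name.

Answer: NB

Derivation:
Op 1: add NA@73 -> ring=[73:NA]
Op 2: route key 7: smallest pos >= 7 is 73 -> NA
Op 3: route key 50: smallest pos >= 50 is 73 -> NA
Op 4: route key 0: smallest pos >= 0 is 73 -> NA
Op 5: add NB@38 -> ring=[38:NB,73:NA]
Op 6: add NC@46 -> ring=[38:NB,46:NC,73:NA]
Op 7: add ND@29 -> ring=[29:ND,38:NB,46:NC,73:NA]
Op 8: remove ND -> ring=[38:NB,46:NC,73:NA]
Op 9: route key 24: smallest pos >= 24 is 38 -> NB
Final route key 3: smallest pos >= 3 is 38 -> NB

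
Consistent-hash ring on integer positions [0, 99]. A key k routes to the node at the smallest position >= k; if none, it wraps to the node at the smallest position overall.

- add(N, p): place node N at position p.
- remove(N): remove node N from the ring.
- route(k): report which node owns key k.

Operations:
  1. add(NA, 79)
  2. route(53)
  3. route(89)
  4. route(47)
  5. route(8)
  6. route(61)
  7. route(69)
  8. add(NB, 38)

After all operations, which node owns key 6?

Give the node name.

Answer: NB

Derivation:
Op 1: add NA@79 -> ring=[79:NA]
Op 2: route key 53: smallest pos >= 53 is 79 -> NA
Op 3: route key 89: none >= 89, wrap to smallest pos 79 -> NA
Op 4: route key 47: smallest pos >= 47 is 79 -> NA
Op 5: route key 8: smallest pos >= 8 is 79 -> NA
Op 6: route key 61: smallest pos >= 61 is 79 -> NA
Op 7: route key 69: smallest pos >= 69 is 79 -> NA
Op 8: add NB@38 -> ring=[38:NB,79:NA]
Final route key 6: smallest pos >= 6 is 38 -> NB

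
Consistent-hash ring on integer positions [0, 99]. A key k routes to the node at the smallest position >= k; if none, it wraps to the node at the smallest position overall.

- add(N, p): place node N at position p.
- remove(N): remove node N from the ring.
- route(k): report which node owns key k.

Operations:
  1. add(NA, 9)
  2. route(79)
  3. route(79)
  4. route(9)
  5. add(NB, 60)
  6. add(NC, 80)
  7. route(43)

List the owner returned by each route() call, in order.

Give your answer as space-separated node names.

Answer: NA NA NA NB

Derivation:
Op 1: add NA@9 -> ring=[9:NA]
Op 2: route key 79: none >= 79, wrap to smallest pos 9 -> NA
Op 3: route key 79: none >= 79, wrap to smallest pos 9 -> NA
Op 4: route key 9: smallest pos >= 9 is 9 -> NA
Op 5: add NB@60 -> ring=[9:NA,60:NB]
Op 6: add NC@80 -> ring=[9:NA,60:NB,80:NC]
Op 7: route key 43: smallest pos >= 43 is 60 -> NB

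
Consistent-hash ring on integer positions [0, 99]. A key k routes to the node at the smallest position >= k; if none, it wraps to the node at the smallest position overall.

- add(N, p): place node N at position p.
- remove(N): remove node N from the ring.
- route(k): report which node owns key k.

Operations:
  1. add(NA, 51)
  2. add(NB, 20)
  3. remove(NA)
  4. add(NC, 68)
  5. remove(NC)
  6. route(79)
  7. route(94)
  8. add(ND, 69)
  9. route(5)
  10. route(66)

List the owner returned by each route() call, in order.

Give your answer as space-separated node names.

Op 1: add NA@51 -> ring=[51:NA]
Op 2: add NB@20 -> ring=[20:NB,51:NA]
Op 3: remove NA -> ring=[20:NB]
Op 4: add NC@68 -> ring=[20:NB,68:NC]
Op 5: remove NC -> ring=[20:NB]
Op 6: route key 79: none >= 79, wrap to smallest pos 20 -> NB
Op 7: route key 94: none >= 94, wrap to smallest pos 20 -> NB
Op 8: add ND@69 -> ring=[20:NB,69:ND]
Op 9: route key 5: smallest pos >= 5 is 20 -> NB
Op 10: route key 66: smallest pos >= 66 is 69 -> ND

Answer: NB NB NB ND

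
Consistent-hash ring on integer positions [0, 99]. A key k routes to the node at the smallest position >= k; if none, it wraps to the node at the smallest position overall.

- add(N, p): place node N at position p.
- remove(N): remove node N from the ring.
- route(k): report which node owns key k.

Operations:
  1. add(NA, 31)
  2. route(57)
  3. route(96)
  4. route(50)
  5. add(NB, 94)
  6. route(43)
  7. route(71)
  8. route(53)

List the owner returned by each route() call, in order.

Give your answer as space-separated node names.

Answer: NA NA NA NB NB NB

Derivation:
Op 1: add NA@31 -> ring=[31:NA]
Op 2: route key 57: none >= 57, wrap to smallest pos 31 -> NA
Op 3: route key 96: none >= 96, wrap to smallest pos 31 -> NA
Op 4: route key 50: none >= 50, wrap to smallest pos 31 -> NA
Op 5: add NB@94 -> ring=[31:NA,94:NB]
Op 6: route key 43: smallest pos >= 43 is 94 -> NB
Op 7: route key 71: smallest pos >= 71 is 94 -> NB
Op 8: route key 53: smallest pos >= 53 is 94 -> NB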